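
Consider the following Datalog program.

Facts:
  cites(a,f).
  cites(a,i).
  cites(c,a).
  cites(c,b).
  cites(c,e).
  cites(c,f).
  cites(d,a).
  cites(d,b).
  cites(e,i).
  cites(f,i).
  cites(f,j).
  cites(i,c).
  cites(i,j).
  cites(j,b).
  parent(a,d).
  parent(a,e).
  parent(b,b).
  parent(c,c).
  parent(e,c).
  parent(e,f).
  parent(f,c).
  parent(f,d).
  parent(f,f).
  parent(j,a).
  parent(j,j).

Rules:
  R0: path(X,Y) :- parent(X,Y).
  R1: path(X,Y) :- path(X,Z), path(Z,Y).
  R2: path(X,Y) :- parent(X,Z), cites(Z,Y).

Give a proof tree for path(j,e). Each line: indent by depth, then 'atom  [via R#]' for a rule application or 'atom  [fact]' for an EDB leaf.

path(j,e)  [via R1]
  path(j,a)  [via R0]
    parent(j,a)  [fact]
  path(a,e)  [via R0]
    parent(a,e)  [fact]

round 1: derive path(a,d) via R0 from parent(a,d)
round 1: derive path(a,e) via R0 from parent(a,e)
round 1: derive path(b,b) via R0 from parent(b,b)
round 1: derive path(c,c) via R0 from parent(c,c)
round 1: derive path(e,c) via R0 from parent(e,c)
round 1: derive path(e,f) via R0 from parent(e,f)
round 1: derive path(f,c) via R0 from parent(f,c)
round 1: derive path(f,d) via R0 from parent(f,d)
round 1: derive path(f,f) via R0 from parent(f,f)
round 1: derive path(j,a) via R0 from parent(j,a)
round 1: derive path(j,j) via R0 from parent(j,j)
round 1: derive path(a,a) via R2 from parent(a,d), cites(d,a)
round 1: derive path(a,b) via R2 from parent(a,d), cites(d,b)
round 1: derive path(a,i) via R2 from parent(a,e), cites(e,i)
round 1: derive path(c,a) via R2 from parent(c,c), cites(c,a)
round 1: derive path(c,b) via R2 from parent(c,c), cites(c,b)
round 1: derive path(c,e) via R2 from parent(c,c), cites(c,e)
round 1: derive path(c,f) via R2 from parent(c,c), cites(c,f)
round 1: derive path(e,a) via R2 from parent(e,c), cites(c,a)
round 1: derive path(e,b) via R2 from parent(e,c), cites(c,b)
round 1: derive path(e,e) via R2 from parent(e,c), cites(c,e)
round 1: derive path(e,i) via R2 from parent(e,f), cites(f,i)
round 1: derive path(e,j) via R2 from parent(e,f), cites(f,j)
round 1: derive path(f,a) via R2 from parent(f,c), cites(c,a)
round 1: derive path(f,b) via R2 from parent(f,c), cites(c,b)
round 1: derive path(f,e) via R2 from parent(f,c), cites(c,e)
round 1: derive path(f,i) via R2 from parent(f,f), cites(f,i)
round 1: derive path(f,j) via R2 from parent(f,f), cites(f,j)
round 1: derive path(j,b) via R2 from parent(j,j), cites(j,b)
round 1: derive path(j,f) via R2 from parent(j,a), cites(a,f)
round 1: derive path(j,i) via R2 from parent(j,a), cites(a,i)
round 2: derive path(a,c) via R1 from path(a,e), path(e,c)
round 2: derive path(a,f) via R1 from path(a,e), path(e,f)
round 2: derive path(a,j) via R1 from path(a,e), path(e,j)
round 2: derive path(c,d) via R1 from path(c,a), path(a,d)
round 2: derive path(c,i) via R1 from path(c,a), path(a,i)
round 2: derive path(c,j) via R1 from path(c,e), path(e,j)
round 2: derive path(e,d) via R1 from path(e,a), path(a,d)
round 2: derive path(j,c) via R1 from path(j,f), path(f,c)
round 2: derive path(j,d) via R1 from path(j,a), path(a,d)
round 2: derive path(j,e) via R1 from path(j,a), path(a,e)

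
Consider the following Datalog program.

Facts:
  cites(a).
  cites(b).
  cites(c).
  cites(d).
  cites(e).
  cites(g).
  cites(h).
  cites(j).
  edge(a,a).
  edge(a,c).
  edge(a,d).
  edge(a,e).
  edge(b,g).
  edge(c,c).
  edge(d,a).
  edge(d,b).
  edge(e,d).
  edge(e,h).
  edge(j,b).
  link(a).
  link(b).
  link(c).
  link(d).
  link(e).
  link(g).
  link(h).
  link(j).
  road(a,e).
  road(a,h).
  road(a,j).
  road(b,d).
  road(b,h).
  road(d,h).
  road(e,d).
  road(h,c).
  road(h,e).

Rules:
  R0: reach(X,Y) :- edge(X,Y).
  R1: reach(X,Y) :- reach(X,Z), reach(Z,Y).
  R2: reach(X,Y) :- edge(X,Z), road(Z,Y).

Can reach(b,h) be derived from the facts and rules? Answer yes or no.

no

round 1: derive reach(a,a) via R0 from edge(a,a)
round 1: derive reach(a,c) via R0 from edge(a,c)
round 1: derive reach(a,d) via R0 from edge(a,d)
round 1: derive reach(a,e) via R0 from edge(a,e)
round 1: derive reach(b,g) via R0 from edge(b,g)
round 1: derive reach(c,c) via R0 from edge(c,c)
round 1: derive reach(d,a) via R0 from edge(d,a)
round 1: derive reach(d,b) via R0 from edge(d,b)
round 1: derive reach(e,d) via R0 from edge(e,d)
round 1: derive reach(e,h) via R0 from edge(e,h)
round 1: derive reach(j,b) via R0 from edge(j,b)
round 1: derive reach(a,h) via R2 from edge(a,a), road(a,h)
round 1: derive reach(a,j) via R2 from edge(a,a), road(a,j)
round 1: derive reach(d,d) via R2 from edge(d,b), road(b,d)
round 1: derive reach(d,e) via R2 from edge(d,a), road(a,e)
round 1: derive reach(d,h) via R2 from edge(d,a), road(a,h)
round 1: derive reach(d,j) via R2 from edge(d,a), road(a,j)
round 1: derive reach(e,c) via R2 from edge(e,h), road(h,c)
round 1: derive reach(e,e) via R2 from edge(e,h), road(h,e)
round 1: derive reach(j,d) via R2 from edge(j,b), road(b,d)
round 1: derive reach(j,h) via R2 from edge(j,b), road(b,h)
round 2: derive reach(a,b) via R1 from reach(a,d), reach(d,b)
round 2: derive reach(d,c) via R1 from reach(d,a), reach(a,c)
round 2: derive reach(d,g) via R1 from reach(d,b), reach(b,g)
round 2: derive reach(e,a) via R1 from reach(e,d), reach(d,a)
round 2: derive reach(e,b) via R1 from reach(e,d), reach(d,b)
round 2: derive reach(e,j) via R1 from reach(e,d), reach(d,j)
round 2: derive reach(j,a) via R1 from reach(j,d), reach(d,a)
round 2: derive reach(j,e) via R1 from reach(j,d), reach(d,e)
round 2: derive reach(j,g) via R1 from reach(j,b), reach(b,g)
round 2: derive reach(j,j) via R1 from reach(j,d), reach(d,j)
round 3: derive reach(a,g) via R1 from reach(a,b), reach(b,g)
round 3: derive reach(e,g) via R1 from reach(e,b), reach(b,g)
round 3: derive reach(j,c) via R1 from reach(j,a), reach(a,c)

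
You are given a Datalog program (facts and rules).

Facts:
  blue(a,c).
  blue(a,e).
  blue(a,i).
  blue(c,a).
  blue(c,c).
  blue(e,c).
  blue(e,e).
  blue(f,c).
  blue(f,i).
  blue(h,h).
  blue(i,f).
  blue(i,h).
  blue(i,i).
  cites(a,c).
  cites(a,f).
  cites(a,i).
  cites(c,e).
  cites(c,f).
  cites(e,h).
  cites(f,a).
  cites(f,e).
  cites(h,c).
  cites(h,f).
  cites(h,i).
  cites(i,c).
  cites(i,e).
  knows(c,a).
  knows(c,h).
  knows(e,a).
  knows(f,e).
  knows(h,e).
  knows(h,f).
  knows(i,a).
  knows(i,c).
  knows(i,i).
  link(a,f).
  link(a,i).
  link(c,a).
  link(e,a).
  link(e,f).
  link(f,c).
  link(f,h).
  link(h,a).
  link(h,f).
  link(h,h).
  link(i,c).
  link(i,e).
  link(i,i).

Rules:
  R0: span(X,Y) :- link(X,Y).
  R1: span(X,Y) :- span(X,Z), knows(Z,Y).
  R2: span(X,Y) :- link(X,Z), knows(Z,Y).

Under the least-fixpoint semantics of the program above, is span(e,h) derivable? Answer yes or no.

no

round 1: derive span(a,f) via R0 from link(a,f)
round 1: derive span(a,i) via R0 from link(a,i)
round 1: derive span(c,a) via R0 from link(c,a)
round 1: derive span(e,a) via R0 from link(e,a)
round 1: derive span(e,f) via R0 from link(e,f)
round 1: derive span(f,c) via R0 from link(f,c)
round 1: derive span(f,h) via R0 from link(f,h)
round 1: derive span(h,a) via R0 from link(h,a)
round 1: derive span(h,f) via R0 from link(h,f)
round 1: derive span(h,h) via R0 from link(h,h)
round 1: derive span(i,c) via R0 from link(i,c)
round 1: derive span(i,e) via R0 from link(i,e)
round 1: derive span(i,i) via R0 from link(i,i)
round 1: derive span(a,a) via R2 from link(a,i), knows(i,a)
round 1: derive span(a,c) via R2 from link(a,i), knows(i,c)
round 1: derive span(a,e) via R2 from link(a,f), knows(f,e)
round 1: derive span(e,e) via R2 from link(e,f), knows(f,e)
round 1: derive span(f,a) via R2 from link(f,c), knows(c,a)
round 1: derive span(f,e) via R2 from link(f,h), knows(h,e)
round 1: derive span(f,f) via R2 from link(f,h), knows(h,f)
round 1: derive span(h,e) via R2 from link(h,f), knows(f,e)
round 1: derive span(i,a) via R2 from link(i,c), knows(c,a)
round 1: derive span(i,h) via R2 from link(i,c), knows(c,h)
round 2: derive span(a,h) via R1 from span(a,c), knows(c,h)
round 2: derive span(i,f) via R1 from span(i,h), knows(h,f)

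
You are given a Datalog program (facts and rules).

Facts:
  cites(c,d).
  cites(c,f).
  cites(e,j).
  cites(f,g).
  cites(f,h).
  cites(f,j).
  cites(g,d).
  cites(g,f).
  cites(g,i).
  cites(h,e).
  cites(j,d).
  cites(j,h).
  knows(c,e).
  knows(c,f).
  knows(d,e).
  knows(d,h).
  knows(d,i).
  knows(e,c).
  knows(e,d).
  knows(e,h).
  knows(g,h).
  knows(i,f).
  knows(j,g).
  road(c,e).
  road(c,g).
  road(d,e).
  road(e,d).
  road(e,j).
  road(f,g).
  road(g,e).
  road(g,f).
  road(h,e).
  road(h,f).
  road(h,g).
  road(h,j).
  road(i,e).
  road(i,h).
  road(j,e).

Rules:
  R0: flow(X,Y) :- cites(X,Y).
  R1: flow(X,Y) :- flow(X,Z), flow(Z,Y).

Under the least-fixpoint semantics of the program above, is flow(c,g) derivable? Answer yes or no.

round 1: derive flow(c,d) via R0 from cites(c,d)
round 1: derive flow(c,f) via R0 from cites(c,f)
round 1: derive flow(e,j) via R0 from cites(e,j)
round 1: derive flow(f,g) via R0 from cites(f,g)
round 1: derive flow(f,h) via R0 from cites(f,h)
round 1: derive flow(f,j) via R0 from cites(f,j)
round 1: derive flow(g,d) via R0 from cites(g,d)
round 1: derive flow(g,f) via R0 from cites(g,f)
round 1: derive flow(g,i) via R0 from cites(g,i)
round 1: derive flow(h,e) via R0 from cites(h,e)
round 1: derive flow(j,d) via R0 from cites(j,d)
round 1: derive flow(j,h) via R0 from cites(j,h)
round 2: derive flow(c,g) via R1 from flow(c,f), flow(f,g)
round 2: derive flow(c,h) via R1 from flow(c,f), flow(f,h)
round 2: derive flow(c,j) via R1 from flow(c,f), flow(f,j)
round 2: derive flow(e,d) via R1 from flow(e,j), flow(j,d)
round 2: derive flow(e,h) via R1 from flow(e,j), flow(j,h)
round 2: derive flow(f,d) via R1 from flow(f,g), flow(g,d)
round 2: derive flow(f,e) via R1 from flow(f,h), flow(h,e)
round 2: derive flow(f,f) via R1 from flow(f,g), flow(g,f)
round 2: derive flow(f,i) via R1 from flow(f,g), flow(g,i)
round 2: derive flow(g,g) via R1 from flow(g,f), flow(f,g)
round 2: derive flow(g,h) via R1 from flow(g,f), flow(f,h)
round 2: derive flow(g,j) via R1 from flow(g,f), flow(f,j)
round 2: derive flow(h,j) via R1 from flow(h,e), flow(e,j)
round 2: derive flow(j,e) via R1 from flow(j,h), flow(h,e)
round 3: derive flow(c,e) via R1 from flow(c,f), flow(f,e)
round 3: derive flow(c,i) via R1 from flow(c,f), flow(f,i)
round 3: derive flow(e,e) via R1 from flow(e,h), flow(h,e)
round 3: derive flow(g,e) via R1 from flow(g,f), flow(f,e)
round 3: derive flow(h,d) via R1 from flow(h,e), flow(e,d)
round 3: derive flow(h,h) via R1 from flow(h,e), flow(e,h)
round 3: derive flow(j,j) via R1 from flow(j,e), flow(e,j)

yes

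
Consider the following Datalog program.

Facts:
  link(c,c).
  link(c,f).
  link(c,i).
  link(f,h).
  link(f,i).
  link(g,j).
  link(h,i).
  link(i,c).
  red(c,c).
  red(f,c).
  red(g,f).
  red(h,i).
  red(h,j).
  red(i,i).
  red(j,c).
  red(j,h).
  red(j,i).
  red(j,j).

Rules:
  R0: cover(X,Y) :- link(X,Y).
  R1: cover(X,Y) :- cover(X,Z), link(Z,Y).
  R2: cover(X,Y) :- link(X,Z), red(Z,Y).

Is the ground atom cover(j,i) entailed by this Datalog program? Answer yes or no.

round 1: derive cover(c,c) via R0 from link(c,c)
round 1: derive cover(c,f) via R0 from link(c,f)
round 1: derive cover(c,i) via R0 from link(c,i)
round 1: derive cover(f,h) via R0 from link(f,h)
round 1: derive cover(f,i) via R0 from link(f,i)
round 1: derive cover(g,j) via R0 from link(g,j)
round 1: derive cover(h,i) via R0 from link(h,i)
round 1: derive cover(i,c) via R0 from link(i,c)
round 1: derive cover(f,j) via R2 from link(f,h), red(h,j)
round 1: derive cover(g,c) via R2 from link(g,j), red(j,c)
round 1: derive cover(g,h) via R2 from link(g,j), red(j,h)
round 1: derive cover(g,i) via R2 from link(g,j), red(j,i)
round 2: derive cover(c,h) via R1 from cover(c,f), link(f,h)
round 2: derive cover(f,c) via R1 from cover(f,i), link(i,c)
round 2: derive cover(g,f) via R1 from cover(g,c), link(c,f)
round 2: derive cover(h,c) via R1 from cover(h,i), link(i,c)
round 2: derive cover(i,f) via R1 from cover(i,c), link(c,f)
round 2: derive cover(i,i) via R1 from cover(i,c), link(c,i)
round 3: derive cover(f,f) via R1 from cover(f,c), link(c,f)
round 3: derive cover(h,f) via R1 from cover(h,c), link(c,f)
round 3: derive cover(i,h) via R1 from cover(i,f), link(f,h)
round 4: derive cover(h,h) via R1 from cover(h,f), link(f,h)

no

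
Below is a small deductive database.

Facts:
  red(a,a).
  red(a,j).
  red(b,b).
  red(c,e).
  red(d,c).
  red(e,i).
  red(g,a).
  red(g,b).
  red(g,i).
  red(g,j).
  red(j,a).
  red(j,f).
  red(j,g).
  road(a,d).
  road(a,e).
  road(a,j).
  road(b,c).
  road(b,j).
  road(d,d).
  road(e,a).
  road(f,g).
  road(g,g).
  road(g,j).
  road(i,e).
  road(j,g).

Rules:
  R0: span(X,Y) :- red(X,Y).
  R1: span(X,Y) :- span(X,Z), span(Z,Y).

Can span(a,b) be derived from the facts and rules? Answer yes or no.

round 1: derive span(a,a) via R0 from red(a,a)
round 1: derive span(a,j) via R0 from red(a,j)
round 1: derive span(b,b) via R0 from red(b,b)
round 1: derive span(c,e) via R0 from red(c,e)
round 1: derive span(d,c) via R0 from red(d,c)
round 1: derive span(e,i) via R0 from red(e,i)
round 1: derive span(g,a) via R0 from red(g,a)
round 1: derive span(g,b) via R0 from red(g,b)
round 1: derive span(g,i) via R0 from red(g,i)
round 1: derive span(g,j) via R0 from red(g,j)
round 1: derive span(j,a) via R0 from red(j,a)
round 1: derive span(j,f) via R0 from red(j,f)
round 1: derive span(j,g) via R0 from red(j,g)
round 2: derive span(a,f) via R1 from span(a,j), span(j,f)
round 2: derive span(a,g) via R1 from span(a,j), span(j,g)
round 2: derive span(c,i) via R1 from span(c,e), span(e,i)
round 2: derive span(d,e) via R1 from span(d,c), span(c,e)
round 2: derive span(g,f) via R1 from span(g,j), span(j,f)
round 2: derive span(g,g) via R1 from span(g,j), span(j,g)
round 2: derive span(j,b) via R1 from span(j,g), span(g,b)
round 2: derive span(j,i) via R1 from span(j,g), span(g,i)
round 2: derive span(j,j) via R1 from span(j,a), span(a,j)
round 3: derive span(a,b) via R1 from span(a,g), span(g,b)
round 3: derive span(a,i) via R1 from span(a,g), span(g,i)
round 3: derive span(d,i) via R1 from span(d,c), span(c,i)

yes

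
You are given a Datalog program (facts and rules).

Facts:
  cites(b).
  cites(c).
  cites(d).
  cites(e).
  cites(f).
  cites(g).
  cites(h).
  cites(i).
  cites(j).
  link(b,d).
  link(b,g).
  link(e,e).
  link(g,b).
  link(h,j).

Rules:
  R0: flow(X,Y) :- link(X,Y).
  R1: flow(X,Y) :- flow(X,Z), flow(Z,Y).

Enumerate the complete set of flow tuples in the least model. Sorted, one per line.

flow(b,b)
flow(b,d)
flow(b,g)
flow(e,e)
flow(g,b)
flow(g,d)
flow(g,g)
flow(h,j)

round 1: derive flow(b,d) via R0 from link(b,d)
round 1: derive flow(b,g) via R0 from link(b,g)
round 1: derive flow(e,e) via R0 from link(e,e)
round 1: derive flow(g,b) via R0 from link(g,b)
round 1: derive flow(h,j) via R0 from link(h,j)
round 2: derive flow(b,b) via R1 from flow(b,g), flow(g,b)
round 2: derive flow(g,d) via R1 from flow(g,b), flow(b,d)
round 2: derive flow(g,g) via R1 from flow(g,b), flow(b,g)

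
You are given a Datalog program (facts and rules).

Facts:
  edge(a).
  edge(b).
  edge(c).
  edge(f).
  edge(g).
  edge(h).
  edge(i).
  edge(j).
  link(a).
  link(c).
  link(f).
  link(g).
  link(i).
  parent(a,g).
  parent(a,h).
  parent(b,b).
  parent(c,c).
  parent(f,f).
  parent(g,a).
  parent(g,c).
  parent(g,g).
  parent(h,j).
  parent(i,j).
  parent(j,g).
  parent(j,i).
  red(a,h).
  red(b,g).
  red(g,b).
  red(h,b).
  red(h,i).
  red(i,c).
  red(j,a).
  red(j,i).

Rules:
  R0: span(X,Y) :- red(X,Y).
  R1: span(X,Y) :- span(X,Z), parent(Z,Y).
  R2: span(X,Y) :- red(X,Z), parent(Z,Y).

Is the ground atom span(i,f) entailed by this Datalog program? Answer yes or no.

no

round 1: derive span(a,h) via R0 from red(a,h)
round 1: derive span(b,g) via R0 from red(b,g)
round 1: derive span(g,b) via R0 from red(g,b)
round 1: derive span(h,b) via R0 from red(h,b)
round 1: derive span(h,i) via R0 from red(h,i)
round 1: derive span(i,c) via R0 from red(i,c)
round 1: derive span(j,a) via R0 from red(j,a)
round 1: derive span(j,i) via R0 from red(j,i)
round 1: derive span(a,j) via R2 from red(a,h), parent(h,j)
round 1: derive span(b,a) via R2 from red(b,g), parent(g,a)
round 1: derive span(b,c) via R2 from red(b,g), parent(g,c)
round 1: derive span(h,j) via R2 from red(h,i), parent(i,j)
round 1: derive span(j,g) via R2 from red(j,a), parent(a,g)
round 1: derive span(j,h) via R2 from red(j,a), parent(a,h)
round 1: derive span(j,j) via R2 from red(j,i), parent(i,j)
round 2: derive span(a,g) via R1 from span(a,j), parent(j,g)
round 2: derive span(a,i) via R1 from span(a,j), parent(j,i)
round 2: derive span(b,h) via R1 from span(b,a), parent(a,h)
round 2: derive span(h,g) via R1 from span(h,j), parent(j,g)
round 2: derive span(j,c) via R1 from span(j,g), parent(g,c)
round 3: derive span(a,a) via R1 from span(a,g), parent(g,a)
round 3: derive span(a,c) via R1 from span(a,g), parent(g,c)
round 3: derive span(b,j) via R1 from span(b,h), parent(h,j)
round 3: derive span(h,a) via R1 from span(h,g), parent(g,a)
round 3: derive span(h,c) via R1 from span(h,g), parent(g,c)
round 4: derive span(b,i) via R1 from span(b,j), parent(j,i)
round 4: derive span(h,h) via R1 from span(h,a), parent(a,h)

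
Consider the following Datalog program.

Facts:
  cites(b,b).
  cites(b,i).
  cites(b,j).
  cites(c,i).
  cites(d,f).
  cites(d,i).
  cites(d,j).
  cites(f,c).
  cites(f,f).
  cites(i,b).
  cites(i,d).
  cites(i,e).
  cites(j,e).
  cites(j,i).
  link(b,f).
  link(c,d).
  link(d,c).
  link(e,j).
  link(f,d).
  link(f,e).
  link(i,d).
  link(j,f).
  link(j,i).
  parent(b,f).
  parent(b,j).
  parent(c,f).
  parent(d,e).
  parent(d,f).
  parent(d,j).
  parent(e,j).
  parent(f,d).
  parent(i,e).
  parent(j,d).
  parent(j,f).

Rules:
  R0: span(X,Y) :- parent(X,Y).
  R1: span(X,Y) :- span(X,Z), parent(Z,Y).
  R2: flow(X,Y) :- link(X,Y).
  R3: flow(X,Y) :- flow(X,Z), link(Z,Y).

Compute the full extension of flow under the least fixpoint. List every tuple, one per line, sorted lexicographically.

round 1: derive flow(b,f) via R2 from link(b,f)
round 1: derive flow(c,d) via R2 from link(c,d)
round 1: derive flow(d,c) via R2 from link(d,c)
round 1: derive flow(e,j) via R2 from link(e,j)
round 1: derive flow(f,d) via R2 from link(f,d)
round 1: derive flow(f,e) via R2 from link(f,e)
round 1: derive flow(i,d) via R2 from link(i,d)
round 1: derive flow(j,f) via R2 from link(j,f)
round 1: derive flow(j,i) via R2 from link(j,i)
round 2: derive flow(b,d) via R3 from flow(b,f), link(f,d)
round 2: derive flow(b,e) via R3 from flow(b,f), link(f,e)
round 2: derive flow(c,c) via R3 from flow(c,d), link(d,c)
round 2: derive flow(d,d) via R3 from flow(d,c), link(c,d)
round 2: derive flow(e,f) via R3 from flow(e,j), link(j,f)
round 2: derive flow(e,i) via R3 from flow(e,j), link(j,i)
round 2: derive flow(f,c) via R3 from flow(f,d), link(d,c)
round 2: derive flow(f,j) via R3 from flow(f,e), link(e,j)
round 2: derive flow(i,c) via R3 from flow(i,d), link(d,c)
round 2: derive flow(j,d) via R3 from flow(j,f), link(f,d)
round 2: derive flow(j,e) via R3 from flow(j,f), link(f,e)
round 3: derive flow(b,c) via R3 from flow(b,d), link(d,c)
round 3: derive flow(b,j) via R3 from flow(b,e), link(e,j)
round 3: derive flow(e,d) via R3 from flow(e,f), link(f,d)
round 3: derive flow(e,e) via R3 from flow(e,f), link(f,e)
round 3: derive flow(f,f) via R3 from flow(f,j), link(j,f)
round 3: derive flow(f,i) via R3 from flow(f,j), link(j,i)
round 3: derive flow(j,c) via R3 from flow(j,d), link(d,c)
round 3: derive flow(j,j) via R3 from flow(j,e), link(e,j)
round 4: derive flow(b,i) via R3 from flow(b,j), link(j,i)
round 4: derive flow(e,c) via R3 from flow(e,d), link(d,c)

flow(b,c)
flow(b,d)
flow(b,e)
flow(b,f)
flow(b,i)
flow(b,j)
flow(c,c)
flow(c,d)
flow(d,c)
flow(d,d)
flow(e,c)
flow(e,d)
flow(e,e)
flow(e,f)
flow(e,i)
flow(e,j)
flow(f,c)
flow(f,d)
flow(f,e)
flow(f,f)
flow(f,i)
flow(f,j)
flow(i,c)
flow(i,d)
flow(j,c)
flow(j,d)
flow(j,e)
flow(j,f)
flow(j,i)
flow(j,j)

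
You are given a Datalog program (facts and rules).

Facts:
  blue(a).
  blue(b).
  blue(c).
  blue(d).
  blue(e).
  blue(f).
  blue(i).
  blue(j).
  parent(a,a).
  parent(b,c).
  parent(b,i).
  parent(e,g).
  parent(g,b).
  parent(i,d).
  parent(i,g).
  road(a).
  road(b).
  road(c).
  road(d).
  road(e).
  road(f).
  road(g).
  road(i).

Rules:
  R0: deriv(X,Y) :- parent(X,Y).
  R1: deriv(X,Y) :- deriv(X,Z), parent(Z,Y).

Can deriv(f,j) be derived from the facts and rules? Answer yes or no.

no

round 1: derive deriv(a,a) via R0 from parent(a,a)
round 1: derive deriv(b,c) via R0 from parent(b,c)
round 1: derive deriv(b,i) via R0 from parent(b,i)
round 1: derive deriv(e,g) via R0 from parent(e,g)
round 1: derive deriv(g,b) via R0 from parent(g,b)
round 1: derive deriv(i,d) via R0 from parent(i,d)
round 1: derive deriv(i,g) via R0 from parent(i,g)
round 2: derive deriv(b,d) via R1 from deriv(b,i), parent(i,d)
round 2: derive deriv(b,g) via R1 from deriv(b,i), parent(i,g)
round 2: derive deriv(e,b) via R1 from deriv(e,g), parent(g,b)
round 2: derive deriv(g,c) via R1 from deriv(g,b), parent(b,c)
round 2: derive deriv(g,i) via R1 from deriv(g,b), parent(b,i)
round 2: derive deriv(i,b) via R1 from deriv(i,g), parent(g,b)
round 3: derive deriv(b,b) via R1 from deriv(b,g), parent(g,b)
round 3: derive deriv(e,c) via R1 from deriv(e,b), parent(b,c)
round 3: derive deriv(e,i) via R1 from deriv(e,b), parent(b,i)
round 3: derive deriv(g,d) via R1 from deriv(g,i), parent(i,d)
round 3: derive deriv(g,g) via R1 from deriv(g,i), parent(i,g)
round 3: derive deriv(i,c) via R1 from deriv(i,b), parent(b,c)
round 3: derive deriv(i,i) via R1 from deriv(i,b), parent(b,i)
round 4: derive deriv(e,d) via R1 from deriv(e,i), parent(i,d)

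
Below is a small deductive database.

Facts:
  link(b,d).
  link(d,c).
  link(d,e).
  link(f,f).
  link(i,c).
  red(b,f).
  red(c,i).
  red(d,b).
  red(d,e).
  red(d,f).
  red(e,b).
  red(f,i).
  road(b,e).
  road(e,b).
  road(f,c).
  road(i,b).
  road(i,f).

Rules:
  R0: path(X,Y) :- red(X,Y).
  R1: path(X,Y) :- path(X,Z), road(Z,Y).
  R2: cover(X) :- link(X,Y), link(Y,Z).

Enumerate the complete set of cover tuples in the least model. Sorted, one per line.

round 1: derive cover(b) via R2 from link(b,d), link(d,c)
round 1: derive cover(f) via R2 from link(f,f), link(f,f)

cover(b)
cover(f)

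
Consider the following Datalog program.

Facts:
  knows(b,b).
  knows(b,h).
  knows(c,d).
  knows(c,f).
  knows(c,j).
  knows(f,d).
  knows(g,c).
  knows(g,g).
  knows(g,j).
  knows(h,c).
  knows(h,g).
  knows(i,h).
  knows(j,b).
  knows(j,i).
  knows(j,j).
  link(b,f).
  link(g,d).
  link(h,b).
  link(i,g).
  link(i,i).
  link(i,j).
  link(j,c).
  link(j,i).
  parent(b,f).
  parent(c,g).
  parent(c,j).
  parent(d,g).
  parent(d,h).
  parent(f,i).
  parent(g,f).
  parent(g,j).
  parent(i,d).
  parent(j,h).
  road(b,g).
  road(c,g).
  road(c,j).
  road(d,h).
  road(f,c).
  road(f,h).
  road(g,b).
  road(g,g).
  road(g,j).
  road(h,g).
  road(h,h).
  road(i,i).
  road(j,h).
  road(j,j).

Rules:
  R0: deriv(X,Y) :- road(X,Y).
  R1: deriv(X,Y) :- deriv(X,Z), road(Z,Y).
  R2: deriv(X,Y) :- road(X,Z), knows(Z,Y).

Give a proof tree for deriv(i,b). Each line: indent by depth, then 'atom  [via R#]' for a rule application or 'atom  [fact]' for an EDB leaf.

deriv(i,b)  [via R1]
  deriv(i,g)  [via R1]
    deriv(i,h)  [via R2]
      road(i,i)  [fact]
      knows(i,h)  [fact]
    road(h,g)  [fact]
  road(g,b)  [fact]

round 1: derive deriv(b,g) via R0 from road(b,g)
round 1: derive deriv(c,g) via R0 from road(c,g)
round 1: derive deriv(c,j) via R0 from road(c,j)
round 1: derive deriv(d,h) via R0 from road(d,h)
round 1: derive deriv(f,c) via R0 from road(f,c)
round 1: derive deriv(f,h) via R0 from road(f,h)
round 1: derive deriv(g,b) via R0 from road(g,b)
round 1: derive deriv(g,g) via R0 from road(g,g)
round 1: derive deriv(g,j) via R0 from road(g,j)
round 1: derive deriv(h,g) via R0 from road(h,g)
round 1: derive deriv(h,h) via R0 from road(h,h)
round 1: derive deriv(i,i) via R0 from road(i,i)
round 1: derive deriv(j,h) via R0 from road(j,h)
round 1: derive deriv(j,j) via R0 from road(j,j)
round 1: derive deriv(b,c) via R2 from road(b,g), knows(g,c)
round 1: derive deriv(b,j) via R2 from road(b,g), knows(g,j)
round 1: derive deriv(c,b) via R2 from road(c,j), knows(j,b)
round 1: derive deriv(c,c) via R2 from road(c,g), knows(g,c)
round 1: derive deriv(c,i) via R2 from road(c,j), knows(j,i)
round 1: derive deriv(d,c) via R2 from road(d,h), knows(h,c)
round 1: derive deriv(d,g) via R2 from road(d,h), knows(h,g)
round 1: derive deriv(f,d) via R2 from road(f,c), knows(c,d)
round 1: derive deriv(f,f) via R2 from road(f,c), knows(c,f)
round 1: derive deriv(f,g) via R2 from road(f,h), knows(h,g)
round 1: derive deriv(f,j) via R2 from road(f,c), knows(c,j)
round 1: derive deriv(g,c) via R2 from road(g,g), knows(g,c)
round 1: derive deriv(g,h) via R2 from road(g,b), knows(b,h)
round 1: derive deriv(g,i) via R2 from road(g,j), knows(j,i)
round 1: derive deriv(h,c) via R2 from road(h,g), knows(g,c)
round 1: derive deriv(h,j) via R2 from road(h,g), knows(g,j)
round 1: derive deriv(i,h) via R2 from road(i,i), knows(i,h)
round 1: derive deriv(j,b) via R2 from road(j,j), knows(j,b)
round 1: derive deriv(j,c) via R2 from road(j,h), knows(h,c)
round 1: derive deriv(j,g) via R2 from road(j,h), knows(h,g)
round 1: derive deriv(j,i) via R2 from road(j,j), knows(j,i)
round 2: derive deriv(b,b) via R1 from deriv(b,g), road(g,b)
round 2: derive deriv(b,h) via R1 from deriv(b,j), road(j,h)
round 2: derive deriv(c,h) via R1 from deriv(c,j), road(j,h)
round 2: derive deriv(d,b) via R1 from deriv(d,g), road(g,b)
round 2: derive deriv(d,j) via R1 from deriv(d,c), road(c,j)
round 2: derive deriv(f,b) via R1 from deriv(f,g), road(g,b)
round 2: derive deriv(h,b) via R1 from deriv(h,g), road(g,b)
round 2: derive deriv(i,g) via R1 from deriv(i,h), road(h,g)
round 3: derive deriv(i,b) via R1 from deriv(i,g), road(g,b)
round 3: derive deriv(i,j) via R1 from deriv(i,g), road(g,j)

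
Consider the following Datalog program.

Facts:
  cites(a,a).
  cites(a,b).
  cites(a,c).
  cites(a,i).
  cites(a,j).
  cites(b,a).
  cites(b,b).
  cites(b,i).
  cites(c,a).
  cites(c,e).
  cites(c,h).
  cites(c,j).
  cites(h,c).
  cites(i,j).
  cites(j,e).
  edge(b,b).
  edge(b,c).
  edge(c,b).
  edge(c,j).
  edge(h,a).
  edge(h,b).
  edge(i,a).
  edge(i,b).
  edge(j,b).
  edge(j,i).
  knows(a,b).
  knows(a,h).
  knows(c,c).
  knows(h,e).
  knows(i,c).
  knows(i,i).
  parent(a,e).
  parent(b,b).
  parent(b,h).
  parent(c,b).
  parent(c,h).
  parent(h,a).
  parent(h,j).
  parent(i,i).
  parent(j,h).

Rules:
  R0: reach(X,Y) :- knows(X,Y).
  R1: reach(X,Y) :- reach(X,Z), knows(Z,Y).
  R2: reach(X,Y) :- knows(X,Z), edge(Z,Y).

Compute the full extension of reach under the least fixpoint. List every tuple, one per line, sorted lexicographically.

round 1: derive reach(a,b) via R0 from knows(a,b)
round 1: derive reach(a,h) via R0 from knows(a,h)
round 1: derive reach(c,c) via R0 from knows(c,c)
round 1: derive reach(h,e) via R0 from knows(h,e)
round 1: derive reach(i,c) via R0 from knows(i,c)
round 1: derive reach(i,i) via R0 from knows(i,i)
round 1: derive reach(a,a) via R2 from knows(a,h), edge(h,a)
round 1: derive reach(a,c) via R2 from knows(a,b), edge(b,c)
round 1: derive reach(c,b) via R2 from knows(c,c), edge(c,b)
round 1: derive reach(c,j) via R2 from knows(c,c), edge(c,j)
round 1: derive reach(i,a) via R2 from knows(i,i), edge(i,a)
round 1: derive reach(i,b) via R2 from knows(i,c), edge(c,b)
round 1: derive reach(i,j) via R2 from knows(i,c), edge(c,j)
round 2: derive reach(a,e) via R1 from reach(a,h), knows(h,e)
round 2: derive reach(i,h) via R1 from reach(i,a), knows(a,h)
round 3: derive reach(i,e) via R1 from reach(i,h), knows(h,e)

reach(a,a)
reach(a,b)
reach(a,c)
reach(a,e)
reach(a,h)
reach(c,b)
reach(c,c)
reach(c,j)
reach(h,e)
reach(i,a)
reach(i,b)
reach(i,c)
reach(i,e)
reach(i,h)
reach(i,i)
reach(i,j)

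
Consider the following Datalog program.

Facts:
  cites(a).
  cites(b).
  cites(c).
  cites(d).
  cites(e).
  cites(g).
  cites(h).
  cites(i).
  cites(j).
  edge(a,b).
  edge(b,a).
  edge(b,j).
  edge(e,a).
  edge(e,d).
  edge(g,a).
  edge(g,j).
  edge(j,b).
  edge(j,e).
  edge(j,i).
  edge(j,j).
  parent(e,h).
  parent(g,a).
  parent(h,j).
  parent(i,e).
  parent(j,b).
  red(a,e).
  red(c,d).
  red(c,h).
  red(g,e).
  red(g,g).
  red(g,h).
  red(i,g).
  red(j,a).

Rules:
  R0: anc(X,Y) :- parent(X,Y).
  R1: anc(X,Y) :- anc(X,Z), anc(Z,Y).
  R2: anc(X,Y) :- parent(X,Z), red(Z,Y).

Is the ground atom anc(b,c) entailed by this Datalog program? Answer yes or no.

round 1: derive anc(e,h) via R0 from parent(e,h)
round 1: derive anc(g,a) via R0 from parent(g,a)
round 1: derive anc(h,j) via R0 from parent(h,j)
round 1: derive anc(i,e) via R0 from parent(i,e)
round 1: derive anc(j,b) via R0 from parent(j,b)
round 1: derive anc(g,e) via R2 from parent(g,a), red(a,e)
round 1: derive anc(h,a) via R2 from parent(h,j), red(j,a)
round 2: derive anc(e,a) via R1 from anc(e,h), anc(h,a)
round 2: derive anc(e,j) via R1 from anc(e,h), anc(h,j)
round 2: derive anc(g,h) via R1 from anc(g,e), anc(e,h)
round 2: derive anc(h,b) via R1 from anc(h,j), anc(j,b)
round 2: derive anc(i,h) via R1 from anc(i,e), anc(e,h)
round 3: derive anc(e,b) via R1 from anc(e,h), anc(h,b)
round 3: derive anc(g,b) via R1 from anc(g,h), anc(h,b)
round 3: derive anc(g,j) via R1 from anc(g,e), anc(e,j)
round 3: derive anc(i,a) via R1 from anc(i,e), anc(e,a)
round 3: derive anc(i,b) via R1 from anc(i,h), anc(h,b)
round 3: derive anc(i,j) via R1 from anc(i,e), anc(e,j)

no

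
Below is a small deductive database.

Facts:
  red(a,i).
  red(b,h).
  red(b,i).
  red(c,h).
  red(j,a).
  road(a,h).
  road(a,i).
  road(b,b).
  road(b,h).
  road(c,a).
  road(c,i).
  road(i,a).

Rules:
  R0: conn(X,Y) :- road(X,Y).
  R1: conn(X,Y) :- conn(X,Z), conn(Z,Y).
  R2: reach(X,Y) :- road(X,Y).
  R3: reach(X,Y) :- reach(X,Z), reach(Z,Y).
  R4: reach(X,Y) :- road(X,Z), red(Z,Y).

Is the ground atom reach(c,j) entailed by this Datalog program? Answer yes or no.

no

round 1: derive reach(a,h) via R2 from road(a,h)
round 1: derive reach(a,i) via R2 from road(a,i)
round 1: derive reach(b,b) via R2 from road(b,b)
round 1: derive reach(b,h) via R2 from road(b,h)
round 1: derive reach(c,a) via R2 from road(c,a)
round 1: derive reach(c,i) via R2 from road(c,i)
round 1: derive reach(i,a) via R2 from road(i,a)
round 1: derive reach(b,i) via R4 from road(b,b), red(b,i)
round 1: derive reach(i,i) via R4 from road(i,a), red(a,i)
round 2: derive reach(a,a) via R3 from reach(a,i), reach(i,a)
round 2: derive reach(b,a) via R3 from reach(b,i), reach(i,a)
round 2: derive reach(c,h) via R3 from reach(c,a), reach(a,h)
round 2: derive reach(i,h) via R3 from reach(i,a), reach(a,h)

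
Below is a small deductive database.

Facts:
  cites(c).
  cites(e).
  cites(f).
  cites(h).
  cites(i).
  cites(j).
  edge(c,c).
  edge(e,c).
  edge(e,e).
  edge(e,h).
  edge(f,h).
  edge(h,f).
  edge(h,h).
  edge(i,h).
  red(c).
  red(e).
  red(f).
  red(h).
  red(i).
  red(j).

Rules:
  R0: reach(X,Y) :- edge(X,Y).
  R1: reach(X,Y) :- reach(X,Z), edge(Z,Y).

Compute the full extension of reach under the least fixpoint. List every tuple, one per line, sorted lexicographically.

reach(c,c)
reach(e,c)
reach(e,e)
reach(e,f)
reach(e,h)
reach(f,f)
reach(f,h)
reach(h,f)
reach(h,h)
reach(i,f)
reach(i,h)

round 1: derive reach(c,c) via R0 from edge(c,c)
round 1: derive reach(e,c) via R0 from edge(e,c)
round 1: derive reach(e,e) via R0 from edge(e,e)
round 1: derive reach(e,h) via R0 from edge(e,h)
round 1: derive reach(f,h) via R0 from edge(f,h)
round 1: derive reach(h,f) via R0 from edge(h,f)
round 1: derive reach(h,h) via R0 from edge(h,h)
round 1: derive reach(i,h) via R0 from edge(i,h)
round 2: derive reach(e,f) via R1 from reach(e,h), edge(h,f)
round 2: derive reach(f,f) via R1 from reach(f,h), edge(h,f)
round 2: derive reach(i,f) via R1 from reach(i,h), edge(h,f)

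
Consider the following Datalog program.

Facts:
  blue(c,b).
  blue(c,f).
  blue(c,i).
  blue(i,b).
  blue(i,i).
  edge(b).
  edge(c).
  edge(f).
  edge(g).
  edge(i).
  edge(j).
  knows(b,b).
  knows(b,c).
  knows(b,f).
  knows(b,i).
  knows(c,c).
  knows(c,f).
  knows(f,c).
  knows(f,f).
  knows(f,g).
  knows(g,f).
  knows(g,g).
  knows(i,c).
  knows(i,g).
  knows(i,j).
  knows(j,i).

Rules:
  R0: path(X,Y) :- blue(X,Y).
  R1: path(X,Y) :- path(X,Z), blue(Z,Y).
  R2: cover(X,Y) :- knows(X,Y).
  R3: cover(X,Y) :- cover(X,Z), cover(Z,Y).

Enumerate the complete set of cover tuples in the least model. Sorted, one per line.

round 1: derive cover(b,b) via R2 from knows(b,b)
round 1: derive cover(b,c) via R2 from knows(b,c)
round 1: derive cover(b,f) via R2 from knows(b,f)
round 1: derive cover(b,i) via R2 from knows(b,i)
round 1: derive cover(c,c) via R2 from knows(c,c)
round 1: derive cover(c,f) via R2 from knows(c,f)
round 1: derive cover(f,c) via R2 from knows(f,c)
round 1: derive cover(f,f) via R2 from knows(f,f)
round 1: derive cover(f,g) via R2 from knows(f,g)
round 1: derive cover(g,f) via R2 from knows(g,f)
round 1: derive cover(g,g) via R2 from knows(g,g)
round 1: derive cover(i,c) via R2 from knows(i,c)
round 1: derive cover(i,g) via R2 from knows(i,g)
round 1: derive cover(i,j) via R2 from knows(i,j)
round 1: derive cover(j,i) via R2 from knows(j,i)
round 2: derive cover(b,g) via R3 from cover(b,f), cover(f,g)
round 2: derive cover(b,j) via R3 from cover(b,i), cover(i,j)
round 2: derive cover(c,g) via R3 from cover(c,f), cover(f,g)
round 2: derive cover(g,c) via R3 from cover(g,f), cover(f,c)
round 2: derive cover(i,f) via R3 from cover(i,c), cover(c,f)
round 2: derive cover(i,i) via R3 from cover(i,j), cover(j,i)
round 2: derive cover(j,c) via R3 from cover(j,i), cover(i,c)
round 2: derive cover(j,g) via R3 from cover(j,i), cover(i,g)
round 2: derive cover(j,j) via R3 from cover(j,i), cover(i,j)
round 3: derive cover(j,f) via R3 from cover(j,c), cover(c,f)

cover(b,b)
cover(b,c)
cover(b,f)
cover(b,g)
cover(b,i)
cover(b,j)
cover(c,c)
cover(c,f)
cover(c,g)
cover(f,c)
cover(f,f)
cover(f,g)
cover(g,c)
cover(g,f)
cover(g,g)
cover(i,c)
cover(i,f)
cover(i,g)
cover(i,i)
cover(i,j)
cover(j,c)
cover(j,f)
cover(j,g)
cover(j,i)
cover(j,j)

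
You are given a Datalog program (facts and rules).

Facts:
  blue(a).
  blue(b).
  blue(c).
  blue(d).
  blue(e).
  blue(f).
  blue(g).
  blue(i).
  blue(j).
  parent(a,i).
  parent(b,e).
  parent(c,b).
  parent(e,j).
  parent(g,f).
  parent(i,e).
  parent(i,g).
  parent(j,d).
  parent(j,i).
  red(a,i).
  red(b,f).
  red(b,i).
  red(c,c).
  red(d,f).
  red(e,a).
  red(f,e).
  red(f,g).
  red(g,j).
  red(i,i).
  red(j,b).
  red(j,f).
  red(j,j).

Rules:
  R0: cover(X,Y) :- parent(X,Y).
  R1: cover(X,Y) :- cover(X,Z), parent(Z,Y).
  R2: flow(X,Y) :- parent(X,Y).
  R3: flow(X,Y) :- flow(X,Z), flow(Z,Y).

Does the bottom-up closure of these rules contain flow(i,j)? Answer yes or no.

yes

round 1: derive flow(a,i) via R2 from parent(a,i)
round 1: derive flow(b,e) via R2 from parent(b,e)
round 1: derive flow(c,b) via R2 from parent(c,b)
round 1: derive flow(e,j) via R2 from parent(e,j)
round 1: derive flow(g,f) via R2 from parent(g,f)
round 1: derive flow(i,e) via R2 from parent(i,e)
round 1: derive flow(i,g) via R2 from parent(i,g)
round 1: derive flow(j,d) via R2 from parent(j,d)
round 1: derive flow(j,i) via R2 from parent(j,i)
round 2: derive flow(a,e) via R3 from flow(a,i), flow(i,e)
round 2: derive flow(a,g) via R3 from flow(a,i), flow(i,g)
round 2: derive flow(b,j) via R3 from flow(b,e), flow(e,j)
round 2: derive flow(c,e) via R3 from flow(c,b), flow(b,e)
round 2: derive flow(e,d) via R3 from flow(e,j), flow(j,d)
round 2: derive flow(e,i) via R3 from flow(e,j), flow(j,i)
round 2: derive flow(i,f) via R3 from flow(i,g), flow(g,f)
round 2: derive flow(i,j) via R3 from flow(i,e), flow(e,j)
round 2: derive flow(j,e) via R3 from flow(j,i), flow(i,e)
round 2: derive flow(j,g) via R3 from flow(j,i), flow(i,g)
round 3: derive flow(a,d) via R3 from flow(a,e), flow(e,d)
round 3: derive flow(a,f) via R3 from flow(a,g), flow(g,f)
round 3: derive flow(a,j) via R3 from flow(a,e), flow(e,j)
round 3: derive flow(b,d) via R3 from flow(b,e), flow(e,d)
round 3: derive flow(b,g) via R3 from flow(b,j), flow(j,g)
round 3: derive flow(b,i) via R3 from flow(b,e), flow(e,i)
round 3: derive flow(c,d) via R3 from flow(c,e), flow(e,d)
round 3: derive flow(c,i) via R3 from flow(c,e), flow(e,i)
round 3: derive flow(c,j) via R3 from flow(c,b), flow(b,j)
round 3: derive flow(e,e) via R3 from flow(e,i), flow(i,e)
round 3: derive flow(e,f) via R3 from flow(e,i), flow(i,f)
round 3: derive flow(e,g) via R3 from flow(e,i), flow(i,g)
round 3: derive flow(i,d) via R3 from flow(i,e), flow(e,d)
round 3: derive flow(i,i) via R3 from flow(i,e), flow(e,i)
round 3: derive flow(j,f) via R3 from flow(j,g), flow(g,f)
round 3: derive flow(j,j) via R3 from flow(j,e), flow(e,j)
round 4: derive flow(b,f) via R3 from flow(b,e), flow(e,f)
round 4: derive flow(c,f) via R3 from flow(c,e), flow(e,f)
round 4: derive flow(c,g) via R3 from flow(c,b), flow(b,g)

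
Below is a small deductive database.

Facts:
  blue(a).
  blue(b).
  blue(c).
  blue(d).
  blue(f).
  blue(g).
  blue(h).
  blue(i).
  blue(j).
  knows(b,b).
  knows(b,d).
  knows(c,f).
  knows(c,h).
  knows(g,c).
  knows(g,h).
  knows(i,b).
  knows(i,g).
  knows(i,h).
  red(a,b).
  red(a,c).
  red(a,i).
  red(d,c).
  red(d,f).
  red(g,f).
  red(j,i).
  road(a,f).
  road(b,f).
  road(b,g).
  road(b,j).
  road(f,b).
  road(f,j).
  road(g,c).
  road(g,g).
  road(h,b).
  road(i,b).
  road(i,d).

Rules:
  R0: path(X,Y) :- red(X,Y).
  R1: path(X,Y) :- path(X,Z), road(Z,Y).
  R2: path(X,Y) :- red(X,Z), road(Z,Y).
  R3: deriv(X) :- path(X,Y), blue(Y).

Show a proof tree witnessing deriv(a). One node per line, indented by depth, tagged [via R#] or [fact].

round 1: derive path(a,b) via R0 from red(a,b)
round 1: derive path(a,c) via R0 from red(a,c)
round 1: derive path(a,i) via R0 from red(a,i)
round 1: derive path(d,c) via R0 from red(d,c)
round 1: derive path(d,f) via R0 from red(d,f)
round 1: derive path(g,f) via R0 from red(g,f)
round 1: derive path(j,i) via R0 from red(j,i)
round 1: derive path(a,d) via R2 from red(a,i), road(i,d)
round 1: derive path(a,f) via R2 from red(a,b), road(b,f)
round 1: derive path(a,g) via R2 from red(a,b), road(b,g)
round 1: derive path(a,j) via R2 from red(a,b), road(b,j)
round 1: derive path(d,b) via R2 from red(d,f), road(f,b)
round 1: derive path(d,j) via R2 from red(d,f), road(f,j)
round 1: derive path(g,b) via R2 from red(g,f), road(f,b)
round 1: derive path(g,j) via R2 from red(g,f), road(f,j)
round 1: derive path(j,b) via R2 from red(j,i), road(i,b)
round 1: derive path(j,d) via R2 from red(j,i), road(i,d)
round 2: derive path(d,g) via R1 from path(d,b), road(b,g)
round 2: derive path(g,g) via R1 from path(g,b), road(b,g)
round 2: derive path(j,f) via R1 from path(j,b), road(b,f)
round 2: derive path(j,g) via R1 from path(j,b), road(b,g)
round 2: derive path(j,j) via R1 from path(j,b), road(b,j)
round 2: derive deriv(a) via R3 from path(a,b), blue(b)
round 2: derive deriv(d) via R3 from path(d,b), blue(b)
round 2: derive deriv(g) via R3 from path(g,b), blue(b)
round 2: derive deriv(j) via R3 from path(j,b), blue(b)
round 3: derive path(g,c) via R1 from path(g,g), road(g,c)
round 3: derive path(j,c) via R1 from path(j,g), road(g,c)

deriv(a)  [via R3]
  path(a,b)  [via R0]
    red(a,b)  [fact]
  blue(b)  [fact]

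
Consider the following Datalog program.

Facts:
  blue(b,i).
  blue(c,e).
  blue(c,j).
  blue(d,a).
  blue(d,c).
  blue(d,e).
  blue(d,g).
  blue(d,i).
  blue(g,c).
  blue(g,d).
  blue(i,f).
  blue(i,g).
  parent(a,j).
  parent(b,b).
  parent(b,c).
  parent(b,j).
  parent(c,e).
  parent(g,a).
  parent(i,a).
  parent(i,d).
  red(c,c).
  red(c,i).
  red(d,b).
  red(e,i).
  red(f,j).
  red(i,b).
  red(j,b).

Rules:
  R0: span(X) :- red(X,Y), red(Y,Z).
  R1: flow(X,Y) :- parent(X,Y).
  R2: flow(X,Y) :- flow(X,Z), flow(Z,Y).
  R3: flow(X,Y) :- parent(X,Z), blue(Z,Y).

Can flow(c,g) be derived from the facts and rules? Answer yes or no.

no

round 1: derive flow(a,j) via R1 from parent(a,j)
round 1: derive flow(b,b) via R1 from parent(b,b)
round 1: derive flow(b,c) via R1 from parent(b,c)
round 1: derive flow(b,j) via R1 from parent(b,j)
round 1: derive flow(c,e) via R1 from parent(c,e)
round 1: derive flow(g,a) via R1 from parent(g,a)
round 1: derive flow(i,a) via R1 from parent(i,a)
round 1: derive flow(i,d) via R1 from parent(i,d)
round 1: derive flow(b,e) via R3 from parent(b,c), blue(c,e)
round 1: derive flow(b,i) via R3 from parent(b,b), blue(b,i)
round 1: derive flow(i,c) via R3 from parent(i,d), blue(d,c)
round 1: derive flow(i,e) via R3 from parent(i,d), blue(d,e)
round 1: derive flow(i,g) via R3 from parent(i,d), blue(d,g)
round 1: derive flow(i,i) via R3 from parent(i,d), blue(d,i)
round 2: derive flow(b,a) via R2 from flow(b,i), flow(i,a)
round 2: derive flow(b,d) via R2 from flow(b,i), flow(i,d)
round 2: derive flow(b,g) via R2 from flow(b,i), flow(i,g)
round 2: derive flow(g,j) via R2 from flow(g,a), flow(a,j)
round 2: derive flow(i,j) via R2 from flow(i,a), flow(a,j)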